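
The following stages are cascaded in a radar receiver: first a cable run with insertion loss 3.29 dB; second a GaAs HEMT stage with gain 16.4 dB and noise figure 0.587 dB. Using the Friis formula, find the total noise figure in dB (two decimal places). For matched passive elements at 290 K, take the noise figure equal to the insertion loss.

Convert to linear (a loss of L dB is a gain of −L dB): F_i = 10^(NF_i/10), G_i = 10^(G_i,dB/10)
  Stage 1: F_1 = 10^(3.29/10) = 2.133, G_1 = 10^(−3.29/10) = 0.4688
  Stage 2: F_2 = 10^(0.587/10) = 1.145, G_2 = 10^(16.4/10) = 43.65
Friis cascade:
  F = 2.133 + (1.145 − 1)/0.4688 = 2.442
NF = 10 log₁₀(2.442) = 3.88 dB

3.88 dB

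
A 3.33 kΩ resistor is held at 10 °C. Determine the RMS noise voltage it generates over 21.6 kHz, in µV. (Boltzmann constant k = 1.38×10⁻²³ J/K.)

T = 10 °C + 273.15 = 283.15 K
V_n = √(4kTRB)
4kTRB = 4 × 1.38×10⁻²³ × 283.15 × 3.33×10³ × 2.16×10⁴ = 1.12×10⁻¹² V²
V_n = √(1.12×10⁻¹²) = 1.06×10⁻⁶ V = 1.06 µV

1.06 µV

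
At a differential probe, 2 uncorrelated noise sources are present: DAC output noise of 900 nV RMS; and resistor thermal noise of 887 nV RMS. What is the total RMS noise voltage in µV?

Uncorrelated sources add in power (mean-square): V_tot = √(ΣV_i²)
V_tot = √[(9.00×10⁻⁷)² + (8.87×10⁻⁷)²] = 1.26×10⁻⁶ V = 1.26 µV

1.26 µV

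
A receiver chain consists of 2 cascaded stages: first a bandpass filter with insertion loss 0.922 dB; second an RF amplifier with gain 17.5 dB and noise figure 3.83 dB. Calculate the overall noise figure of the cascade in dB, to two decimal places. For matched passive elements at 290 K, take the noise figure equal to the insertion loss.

Convert to linear (a loss of L dB is a gain of −L dB): F_i = 10^(NF_i/10), G_i = 10^(G_i,dB/10)
  Stage 1: F_1 = 10^(0.922/10) = 1.237, G_1 = 10^(−0.922/10) = 0.8087
  Stage 2: F_2 = 10^(3.83/10) = 2.415, G_2 = 10^(17.5/10) = 56.23
Friis cascade:
  F = 1.237 + (2.415 − 1)/0.8087 = 2.987
NF = 10 log₁₀(2.987) = 4.75 dB

4.75 dB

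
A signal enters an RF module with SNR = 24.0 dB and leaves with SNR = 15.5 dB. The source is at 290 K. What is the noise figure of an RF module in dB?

NF (dB) = SNR_in(dB) − SNR_out(dB) when the source is at T₀
NF = 24.0 − 15.5 = 8.5 dB

8.5 dB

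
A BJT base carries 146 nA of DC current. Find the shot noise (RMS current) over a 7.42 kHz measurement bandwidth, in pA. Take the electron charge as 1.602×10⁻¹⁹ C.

I_n = √(2qI·B)
2qI·B = 2 × 1.602×10⁻¹⁹ × 1.46×10⁻⁷ × 7.42×10³ = 3.47×10⁻²² A²
I_n = √(3.47×10⁻²²) = 1.86×10⁻¹¹ A = 18.6 pA

18.6 pA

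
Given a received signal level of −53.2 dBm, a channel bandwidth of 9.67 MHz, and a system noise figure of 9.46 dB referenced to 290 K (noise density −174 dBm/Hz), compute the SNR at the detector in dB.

41.5 dB

Noise floor: N = −174 + 10 log₁₀(B) + NF
10 log₁₀(9.67×10⁶) = 69.85 dB
N = −174 + 69.85 + 9.46 = −94.69 dBm
SNR = P_sig − N = −53.2 − (−94.69) = 41.49 dB → 41.5 dB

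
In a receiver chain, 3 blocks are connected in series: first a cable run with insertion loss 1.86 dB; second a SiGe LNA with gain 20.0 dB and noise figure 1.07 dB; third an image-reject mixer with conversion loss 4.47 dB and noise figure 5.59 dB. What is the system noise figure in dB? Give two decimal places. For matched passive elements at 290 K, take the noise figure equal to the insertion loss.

Convert to linear (a loss of L dB is a gain of −L dB): F_i = 10^(NF_i/10), G_i = 10^(G_i,dB/10)
  Stage 1: F_1 = 10^(1.86/10) = 1.535, G_1 = 10^(−1.86/10) = 0.6516
  Stage 2: F_2 = 10^(1.07/10) = 1.279, G_2 = 10^(20.0/10) = 100.0
  Stage 3: F_3 = 10^(5.59/10) = 3.622, G_3 = 10^(−4.47/10) = 0.3573
Friis cascade:
  F = 1.535 + (1.279 − 1)/0.6516 + (3.622 − 1)/65.16 = 2.004
NF = 10 log₁₀(2.004) = 3.02 dB

3.02 dB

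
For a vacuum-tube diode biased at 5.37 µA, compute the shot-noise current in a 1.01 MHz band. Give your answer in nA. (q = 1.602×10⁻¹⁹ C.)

1.32 nA

I_n = √(2qI·B)
2qI·B = 2 × 1.602×10⁻¹⁹ × 5.37×10⁻⁶ × 1.01×10⁶ = 1.74×10⁻¹⁸ A²
I_n = √(1.74×10⁻¹⁸) = 1.32×10⁻⁹ A = 1.32 nA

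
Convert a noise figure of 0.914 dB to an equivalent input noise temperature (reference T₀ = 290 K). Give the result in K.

67.9 K

F = 10^(0.914/10) = 1.23424
T_e = (F − 1)·T₀ = (1.23424 − 1) × 290 = 67.9 K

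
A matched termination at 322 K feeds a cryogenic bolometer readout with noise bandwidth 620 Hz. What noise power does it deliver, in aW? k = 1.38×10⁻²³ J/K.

P_n = kTB = 1.38×10⁻²³ × 322 × 6.20×10² = 2.76×10⁻¹⁸ W = 2.76 aW

2.76 aW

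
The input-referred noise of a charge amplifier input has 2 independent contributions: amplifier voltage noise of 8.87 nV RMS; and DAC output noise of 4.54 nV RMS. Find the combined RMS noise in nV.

9.96 nV

Uncorrelated sources add in power (mean-square): V_tot = √(ΣV_i²)
V_tot = √[(8.87×10⁻⁹)² + (4.54×10⁻⁹)²] = 9.96×10⁻⁹ V = 9.96 nV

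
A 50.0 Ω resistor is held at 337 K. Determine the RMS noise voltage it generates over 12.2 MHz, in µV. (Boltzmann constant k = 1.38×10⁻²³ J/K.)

3.37 µV

V_n = √(4kTRB)
4kTRB = 4 × 1.38×10⁻²³ × 337 × 5.00×10¹ × 1.22×10⁷ = 1.13×10⁻¹¹ V²
V_n = √(1.13×10⁻¹¹) = 3.37×10⁻⁶ V = 3.37 µV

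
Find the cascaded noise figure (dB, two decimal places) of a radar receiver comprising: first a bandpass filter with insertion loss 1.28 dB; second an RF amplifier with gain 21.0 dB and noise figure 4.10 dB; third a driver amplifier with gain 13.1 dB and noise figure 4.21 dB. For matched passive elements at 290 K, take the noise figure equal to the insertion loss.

Convert to linear (a loss of L dB is a gain of −L dB): F_i = 10^(NF_i/10), G_i = 10^(G_i,dB/10)
  Stage 1: F_1 = 10^(1.28/10) = 1.343, G_1 = 10^(−1.28/10) = 0.7447
  Stage 2: F_2 = 10^(4.10/10) = 2.570, G_2 = 10^(21.0/10) = 125.9
  Stage 3: F_3 = 10^(4.21/10) = 2.636, G_3 = 10^(13.1/10) = 20.42
Friis cascade:
  F = 1.343 + (2.570 − 1)/0.7447 + (2.636 − 1)/93.76 = 3.469
NF = 10 log₁₀(3.469) = 5.40 dB

5.40 dB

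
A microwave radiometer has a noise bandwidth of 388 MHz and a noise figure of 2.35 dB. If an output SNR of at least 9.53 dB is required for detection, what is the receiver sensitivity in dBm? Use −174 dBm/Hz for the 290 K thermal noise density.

−76.2 dBm

Sensitivity = −174 + 10 log₁₀(B) + NF + SNR_min
= −174 + 85.89 + 2.35 + 9.53
= −76.23 dBm → −76.2 dBm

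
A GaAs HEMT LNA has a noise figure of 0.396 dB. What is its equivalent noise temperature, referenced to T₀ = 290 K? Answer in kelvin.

F = 10^(0.396/10) = 1.09547
T_e = (F − 1)·T₀ = (1.09547 − 1) × 290 = 27.7 K

27.7 K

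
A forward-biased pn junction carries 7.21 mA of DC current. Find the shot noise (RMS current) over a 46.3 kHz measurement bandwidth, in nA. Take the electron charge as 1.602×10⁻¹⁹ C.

10.3 nA

I_n = √(2qI·B)
2qI·B = 2 × 1.602×10⁻¹⁹ × 7.21×10⁻³ × 4.63×10⁴ = 1.07×10⁻¹⁶ A²
I_n = √(1.07×10⁻¹⁶) = 1.03×10⁻⁸ A = 10.3 nA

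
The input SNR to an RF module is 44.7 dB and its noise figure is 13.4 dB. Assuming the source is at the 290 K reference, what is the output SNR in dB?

31.3 dB

By definition F = SNR_in/SNR_out, so in dB: SNR_out = SNR_in − NF
SNR_out = 44.7 − 13.4 = 31.3 dB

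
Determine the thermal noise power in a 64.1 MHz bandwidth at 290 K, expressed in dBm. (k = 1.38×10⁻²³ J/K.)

−95.9 dBm

P_n = kTB = 1.38×10⁻²³ × 290 × 6.41×10⁷ = 2.57×10⁻¹³ W
In dBm: 10 log₁₀(2.57×10⁻¹³ / 10⁻³) = −95.9 dBm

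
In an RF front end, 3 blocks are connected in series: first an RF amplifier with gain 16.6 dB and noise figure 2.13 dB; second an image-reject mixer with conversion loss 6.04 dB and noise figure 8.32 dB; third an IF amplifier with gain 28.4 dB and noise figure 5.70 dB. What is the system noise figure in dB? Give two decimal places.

3.01 dB

Convert to linear (a loss of L dB is a gain of −L dB): F_i = 10^(NF_i/10), G_i = 10^(G_i,dB/10)
  Stage 1: F_1 = 10^(2.13/10) = 1.633, G_1 = 10^(16.6/10) = 45.71
  Stage 2: F_2 = 10^(8.32/10) = 6.792, G_2 = 10^(−6.04/10) = 0.2489
  Stage 3: F_3 = 10^(5.70/10) = 3.715, G_3 = 10^(28.4/10) = 691.8
Friis cascade:
  F = 1.633 + (6.792 − 1)/45.71 + (3.715 − 1)/11.38 = 1.998
NF = 10 log₁₀(1.998) = 3.01 dB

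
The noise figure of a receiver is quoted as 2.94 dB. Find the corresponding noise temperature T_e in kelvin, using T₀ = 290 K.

F = 10^(2.94/10) = 1.96789
T_e = (F − 1)·T₀ = (1.96789 − 1) × 290 = 281 K

281 K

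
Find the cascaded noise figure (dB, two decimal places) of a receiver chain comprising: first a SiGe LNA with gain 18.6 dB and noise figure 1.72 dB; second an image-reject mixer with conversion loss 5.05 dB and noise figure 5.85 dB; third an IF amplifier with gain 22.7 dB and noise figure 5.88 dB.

2.18 dB

Convert to linear (a loss of L dB is a gain of −L dB): F_i = 10^(NF_i/10), G_i = 10^(G_i,dB/10)
  Stage 1: F_1 = 10^(1.72/10) = 1.486, G_1 = 10^(18.6/10) = 72.44
  Stage 2: F_2 = 10^(5.85/10) = 3.846, G_2 = 10^(−5.05/10) = 0.3126
  Stage 3: F_3 = 10^(5.88/10) = 3.873, G_3 = 10^(22.7/10) = 186.2
Friis cascade:
  F = 1.486 + (3.846 − 1)/72.44 + (3.873 − 1)/22.65 = 1.652
NF = 10 log₁₀(1.652) = 2.18 dB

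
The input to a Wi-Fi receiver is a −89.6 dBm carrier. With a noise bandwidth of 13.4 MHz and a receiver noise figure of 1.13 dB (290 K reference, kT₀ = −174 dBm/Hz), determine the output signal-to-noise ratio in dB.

12.0 dB

Noise floor: N = −174 + 10 log₁₀(B) + NF
10 log₁₀(1.34×10⁷) = 71.27 dB
N = −174 + 71.27 + 1.13 = −101.60 dBm
SNR = P_sig − N = −89.6 − (−101.60) = 12.00 dB → 12.0 dB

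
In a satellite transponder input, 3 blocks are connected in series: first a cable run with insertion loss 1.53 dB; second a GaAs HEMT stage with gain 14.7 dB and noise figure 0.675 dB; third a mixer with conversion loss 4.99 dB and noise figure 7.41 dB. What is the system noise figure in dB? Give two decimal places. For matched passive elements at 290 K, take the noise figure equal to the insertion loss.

Convert to linear (a loss of L dB is a gain of −L dB): F_i = 10^(NF_i/10), G_i = 10^(G_i,dB/10)
  Stage 1: F_1 = 10^(1.53/10) = 1.422, G_1 = 10^(−1.53/10) = 0.7031
  Stage 2: F_2 = 10^(0.675/10) = 1.168, G_2 = 10^(14.7/10) = 29.51
  Stage 3: F_3 = 10^(7.41/10) = 5.508, G_3 = 10^(−4.99/10) = 0.3170
Friis cascade:
  F = 1.422 + (1.168 − 1)/0.7031 + (5.508 − 1)/20.75 = 1.879
NF = 10 log₁₀(1.879) = 2.74 dB

2.74 dB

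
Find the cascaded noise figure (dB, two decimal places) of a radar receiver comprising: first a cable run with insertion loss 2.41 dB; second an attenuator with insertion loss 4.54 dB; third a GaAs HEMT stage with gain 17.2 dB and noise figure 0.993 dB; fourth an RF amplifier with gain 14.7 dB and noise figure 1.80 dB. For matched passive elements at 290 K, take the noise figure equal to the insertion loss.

Convert to linear (a loss of L dB is a gain of −L dB): F_i = 10^(NF_i/10), G_i = 10^(G_i,dB/10)
  Stage 1: F_1 = 10^(2.41/10) = 1.742, G_1 = 10^(−2.41/10) = 0.5741
  Stage 2: F_2 = 10^(4.54/10) = 2.844, G_2 = 10^(−4.54/10) = 0.3516
  Stage 3: F_3 = 10^(0.993/10) = 1.257, G_3 = 10^(17.2/10) = 52.48
  Stage 4: F_4 = 10^(1.80/10) = 1.514, G_4 = 10^(14.7/10) = 29.51
Friis cascade:
  F = 1.742 + (2.844 − 1)/0.5741 + (1.257 − 1)/0.2018 + (1.514 − 1)/10.59 = 6.276
NF = 10 log₁₀(6.276) = 7.98 dB

7.98 dB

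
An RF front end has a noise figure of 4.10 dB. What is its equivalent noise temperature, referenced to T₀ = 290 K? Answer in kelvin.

F = 10^(4.10/10) = 2.5704
T_e = (F − 1)·T₀ = (2.5704 − 1) × 290 = 455 K

455 K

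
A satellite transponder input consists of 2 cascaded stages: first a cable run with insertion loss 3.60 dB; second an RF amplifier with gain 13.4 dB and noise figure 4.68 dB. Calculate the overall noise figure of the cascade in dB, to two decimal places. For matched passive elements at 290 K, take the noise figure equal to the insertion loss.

Convert to linear (a loss of L dB is a gain of −L dB): F_i = 10^(NF_i/10), G_i = 10^(G_i,dB/10)
  Stage 1: F_1 = 10^(3.60/10) = 2.291, G_1 = 10^(−3.60/10) = 0.4365
  Stage 2: F_2 = 10^(4.68/10) = 2.938, G_2 = 10^(13.4/10) = 21.88
Friis cascade:
  F = 2.291 + (2.938 − 1)/0.4365 = 6.730
NF = 10 log₁₀(6.730) = 8.28 dB

8.28 dB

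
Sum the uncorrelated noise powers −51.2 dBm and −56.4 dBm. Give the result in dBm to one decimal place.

−50.1 dBm

Convert to linear, add, convert back:
P₁ = 7.59×10⁻⁹ W, P₂ = 2.29×10⁻⁹ W
P_tot = 9.88×10⁻⁹ W → 10 log₁₀(P_tot / 10⁻³) = −50.1 dBm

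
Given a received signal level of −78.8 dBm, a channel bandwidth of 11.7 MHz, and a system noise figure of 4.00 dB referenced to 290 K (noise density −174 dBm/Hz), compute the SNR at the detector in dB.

20.5 dB

Noise floor: N = −174 + 10 log₁₀(B) + NF
10 log₁₀(1.17×10⁷) = 70.68 dB
N = −174 + 70.68 + 4.00 = −99.32 dBm
SNR = P_sig − N = −78.8 − (−99.32) = 20.52 dB → 20.5 dB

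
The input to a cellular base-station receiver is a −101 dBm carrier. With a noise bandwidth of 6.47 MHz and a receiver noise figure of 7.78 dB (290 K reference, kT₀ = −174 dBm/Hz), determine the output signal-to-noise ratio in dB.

Noise floor: N = −174 + 10 log₁₀(B) + NF
10 log₁₀(6.47×10⁶) = 68.11 dB
N = −174 + 68.11 + 7.78 = −98.11 dBm
SNR = P_sig − N = −101 − (−98.11) = −2.89 dB → −2.9 dB

−2.9 dB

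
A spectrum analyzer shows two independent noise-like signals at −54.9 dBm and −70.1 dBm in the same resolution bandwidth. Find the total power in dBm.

Convert to linear, add, convert back:
P₁ = 3.24×10⁻⁹ W, P₂ = 9.77×10⁻¹¹ W
P_tot = 3.33×10⁻⁹ W → 10 log₁₀(P_tot / 10⁻³) = −54.8 dBm

−54.8 dBm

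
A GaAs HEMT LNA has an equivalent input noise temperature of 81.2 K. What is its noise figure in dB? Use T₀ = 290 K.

F = 1 + T_e/T₀ = 1 + 81.2/290 = 1.28
NF = 10 log₁₀(1.28) = 1.07 dB

1.07 dB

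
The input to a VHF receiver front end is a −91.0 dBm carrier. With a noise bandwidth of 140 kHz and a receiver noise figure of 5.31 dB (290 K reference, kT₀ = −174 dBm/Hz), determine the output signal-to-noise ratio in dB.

Noise floor: N = −174 + 10 log₁₀(B) + NF
10 log₁₀(1.40×10⁵) = 51.46 dB
N = −174 + 51.46 + 5.31 = −117.23 dBm
SNR = P_sig − N = −91.0 − (−117.23) = 26.23 dB → 26.2 dB

26.2 dB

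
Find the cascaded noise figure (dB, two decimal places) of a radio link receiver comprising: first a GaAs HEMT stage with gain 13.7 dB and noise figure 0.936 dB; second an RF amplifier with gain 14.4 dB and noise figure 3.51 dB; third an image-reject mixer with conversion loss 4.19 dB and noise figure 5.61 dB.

1.13 dB

Convert to linear (a loss of L dB is a gain of −L dB): F_i = 10^(NF_i/10), G_i = 10^(G_i,dB/10)
  Stage 1: F_1 = 10^(0.936/10) = 1.241, G_1 = 10^(13.7/10) = 23.44
  Stage 2: F_2 = 10^(3.51/10) = 2.244, G_2 = 10^(14.4/10) = 27.54
  Stage 3: F_3 = 10^(5.61/10) = 3.639, G_3 = 10^(−4.19/10) = 0.3811
Friis cascade:
  F = 1.241 + (2.244 − 1)/23.44 + (3.639 − 1)/645.7 = 1.298
NF = 10 log₁₀(1.298) = 1.13 dB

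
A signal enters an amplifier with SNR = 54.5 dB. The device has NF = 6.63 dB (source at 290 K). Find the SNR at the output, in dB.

By definition F = SNR_in/SNR_out, so in dB: SNR_out = SNR_in − NF
SNR_out = 54.5 − 6.63 = 47.87 dB

47.87 dB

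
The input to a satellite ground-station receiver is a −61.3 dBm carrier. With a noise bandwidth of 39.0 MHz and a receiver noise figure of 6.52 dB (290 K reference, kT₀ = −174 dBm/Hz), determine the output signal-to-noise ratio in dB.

30.3 dB

Noise floor: N = −174 + 10 log₁₀(B) + NF
10 log₁₀(3.90×10⁷) = 75.91 dB
N = −174 + 75.91 + 6.52 = −91.57 dBm
SNR = P_sig − N = −61.3 − (−91.57) = 30.27 dB → 30.3 dB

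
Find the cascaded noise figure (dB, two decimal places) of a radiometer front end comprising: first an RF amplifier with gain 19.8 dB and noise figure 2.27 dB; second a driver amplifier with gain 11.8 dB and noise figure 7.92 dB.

Convert to linear (a loss of L dB is a gain of −L dB): F_i = 10^(NF_i/10), G_i = 10^(G_i,dB/10)
  Stage 1: F_1 = 10^(2.27/10) = 1.687, G_1 = 10^(19.8/10) = 95.50
  Stage 2: F_2 = 10^(7.92/10) = 6.194, G_2 = 10^(11.8/10) = 15.14
Friis cascade:
  F = 1.687 + (6.194 − 1)/95.50 = 1.741
NF = 10 log₁₀(1.741) = 2.41 dB

2.41 dB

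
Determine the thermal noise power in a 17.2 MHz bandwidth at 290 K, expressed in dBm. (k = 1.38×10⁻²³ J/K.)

−101.6 dBm

P_n = kTB = 1.38×10⁻²³ × 290 × 1.72×10⁷ = 6.88×10⁻¹⁴ W
In dBm: 10 log₁₀(6.88×10⁻¹⁴ / 10⁻³) = −101.6 dBm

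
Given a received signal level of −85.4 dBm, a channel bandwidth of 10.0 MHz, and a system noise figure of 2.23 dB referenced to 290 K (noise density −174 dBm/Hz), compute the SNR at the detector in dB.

Noise floor: N = −174 + 10 log₁₀(B) + NF
10 log₁₀(1.00×10⁷) = 70 dB
N = −174 + 70 + 2.23 = −101.77 dBm
SNR = P_sig − N = −85.4 − (−101.77) = 16.37 dB → 16.4 dB

16.4 dB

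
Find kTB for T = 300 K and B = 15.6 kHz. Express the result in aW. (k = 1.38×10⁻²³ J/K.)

64.6 aW

P_n = kTB = 1.38×10⁻²³ × 300 × 1.56×10⁴ = 6.46×10⁻¹⁷ W = 64.6 aW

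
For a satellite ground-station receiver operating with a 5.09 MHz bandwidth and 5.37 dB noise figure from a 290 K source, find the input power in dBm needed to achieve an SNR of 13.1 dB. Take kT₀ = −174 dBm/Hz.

−88.5 dBm

Sensitivity = −174 + 10 log₁₀(B) + NF + SNR_min
= −174 + 67.07 + 5.37 + 13.1
= −88.46 dBm → −88.5 dBm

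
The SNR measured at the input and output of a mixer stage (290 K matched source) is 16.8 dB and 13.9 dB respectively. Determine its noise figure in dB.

2.9 dB

NF (dB) = SNR_in(dB) − SNR_out(dB) when the source is at T₀
NF = 16.8 − 13.9 = 2.9 dB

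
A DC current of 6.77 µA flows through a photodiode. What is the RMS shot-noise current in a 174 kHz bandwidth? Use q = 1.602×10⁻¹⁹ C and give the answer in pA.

I_n = √(2qI·B)
2qI·B = 2 × 1.602×10⁻¹⁹ × 6.77×10⁻⁶ × 1.74×10⁵ = 3.77×10⁻¹⁹ A²
I_n = √(3.77×10⁻¹⁹) = 6.14×10⁻¹⁰ A = 614 pA

614 pA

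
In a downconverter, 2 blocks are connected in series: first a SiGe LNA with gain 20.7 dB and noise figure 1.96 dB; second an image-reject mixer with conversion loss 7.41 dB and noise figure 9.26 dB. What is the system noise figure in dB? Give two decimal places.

2.13 dB

Convert to linear (a loss of L dB is a gain of −L dB): F_i = 10^(NF_i/10), G_i = 10^(G_i,dB/10)
  Stage 1: F_1 = 10^(1.96/10) = 1.570, G_1 = 10^(20.7/10) = 117.5
  Stage 2: F_2 = 10^(9.26/10) = 8.433, G_2 = 10^(−7.41/10) = 0.1816
Friis cascade:
  F = 1.570 + (8.433 − 1)/117.5 = 1.634
NF = 10 log₁₀(1.634) = 2.13 dB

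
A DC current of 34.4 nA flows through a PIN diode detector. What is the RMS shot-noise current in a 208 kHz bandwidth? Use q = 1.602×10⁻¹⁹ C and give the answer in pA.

I_n = √(2qI·B)
2qI·B = 2 × 1.602×10⁻¹⁹ × 3.44×10⁻⁸ × 2.08×10⁵ = 2.29×10⁻²¹ A²
I_n = √(2.29×10⁻²¹) = 4.79×10⁻¹¹ A = 47.9 pA

47.9 pA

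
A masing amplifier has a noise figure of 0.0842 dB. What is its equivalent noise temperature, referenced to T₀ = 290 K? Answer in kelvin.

F = 10^(0.0842/10) = 1.01958
T_e = (F − 1)·T₀ = (1.01958 − 1) × 290 = 5.68 K

5.68 K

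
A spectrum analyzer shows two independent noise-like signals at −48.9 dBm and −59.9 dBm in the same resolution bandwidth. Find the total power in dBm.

Convert to linear, add, convert back:
P₁ = 1.29×10⁻⁸ W, P₂ = 1.02×10⁻⁹ W
P_tot = 1.39×10⁻⁸ W → 10 log₁₀(P_tot / 10⁻³) = −48.6 dBm

−48.6 dBm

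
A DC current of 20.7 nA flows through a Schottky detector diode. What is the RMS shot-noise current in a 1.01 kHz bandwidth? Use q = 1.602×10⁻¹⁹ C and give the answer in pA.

I_n = √(2qI·B)
2qI·B = 2 × 1.602×10⁻¹⁹ × 2.07×10⁻⁸ × 1.01×10³ = 6.70×10⁻²⁴ A²
I_n = √(6.70×10⁻²⁴) = 2.59×10⁻¹² A = 2.59 pA

2.59 pA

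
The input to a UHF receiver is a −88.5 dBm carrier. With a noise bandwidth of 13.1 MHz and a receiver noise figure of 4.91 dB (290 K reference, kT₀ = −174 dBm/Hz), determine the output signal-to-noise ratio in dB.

Noise floor: N = −174 + 10 log₁₀(B) + NF
10 log₁₀(1.31×10⁷) = 71.17 dB
N = −174 + 71.17 + 4.91 = −97.92 dBm
SNR = P_sig − N = −88.5 − (−97.92) = 9.42 dB → 9.4 dB

9.4 dB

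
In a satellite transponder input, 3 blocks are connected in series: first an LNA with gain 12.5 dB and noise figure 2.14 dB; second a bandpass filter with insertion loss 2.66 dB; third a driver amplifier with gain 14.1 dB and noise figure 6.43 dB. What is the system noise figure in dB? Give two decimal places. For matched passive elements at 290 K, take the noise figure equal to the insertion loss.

3.09 dB

Convert to linear (a loss of L dB is a gain of −L dB): F_i = 10^(NF_i/10), G_i = 10^(G_i,dB/10)
  Stage 1: F_1 = 10^(2.14/10) = 1.637, G_1 = 10^(12.5/10) = 17.78
  Stage 2: F_2 = 10^(2.66/10) = 1.845, G_2 = 10^(−2.66/10) = 0.5420
  Stage 3: F_3 = 10^(6.43/10) = 4.395, G_3 = 10^(14.1/10) = 25.70
Friis cascade:
  F = 1.637 + (1.845 − 1)/17.78 + (4.395 − 1)/9.638 = 2.037
NF = 10 log₁₀(2.037) = 3.09 dB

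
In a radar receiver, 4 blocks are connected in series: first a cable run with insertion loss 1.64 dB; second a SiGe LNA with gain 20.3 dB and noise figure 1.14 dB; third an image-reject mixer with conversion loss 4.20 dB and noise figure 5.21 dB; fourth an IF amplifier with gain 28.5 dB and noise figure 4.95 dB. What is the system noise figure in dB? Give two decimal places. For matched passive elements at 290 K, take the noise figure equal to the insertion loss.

Convert to linear (a loss of L dB is a gain of −L dB): F_i = 10^(NF_i/10), G_i = 10^(G_i,dB/10)
  Stage 1: F_1 = 10^(1.64/10) = 1.459, G_1 = 10^(−1.64/10) = 0.6855
  Stage 2: F_2 = 10^(1.14/10) = 1.300, G_2 = 10^(20.3/10) = 107.2
  Stage 3: F_3 = 10^(5.21/10) = 3.319, G_3 = 10^(−4.20/10) = 0.3802
  Stage 4: F_4 = 10^(4.95/10) = 3.126, G_4 = 10^(28.5/10) = 707.9
Friis cascade:
  F = 1.459 + (1.300 − 1)/0.6855 + (3.319 − 1)/73.45 + (3.126 − 1)/27.93 = 2.004
NF = 10 log₁₀(2.004) = 3.02 dB

3.02 dB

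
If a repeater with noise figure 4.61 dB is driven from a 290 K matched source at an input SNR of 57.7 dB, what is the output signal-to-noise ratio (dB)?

53.09 dB

By definition F = SNR_in/SNR_out, so in dB: SNR_out = SNR_in − NF
SNR_out = 57.7 − 4.61 = 53.09 dB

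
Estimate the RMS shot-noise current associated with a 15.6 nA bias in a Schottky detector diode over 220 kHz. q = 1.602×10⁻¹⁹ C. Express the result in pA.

I_n = √(2qI·B)
2qI·B = 2 × 1.602×10⁻¹⁹ × 1.56×10⁻⁸ × 2.20×10⁵ = 1.10×10⁻²¹ A²
I_n = √(1.10×10⁻²¹) = 3.32×10⁻¹¹ A = 33.2 pA

33.2 pA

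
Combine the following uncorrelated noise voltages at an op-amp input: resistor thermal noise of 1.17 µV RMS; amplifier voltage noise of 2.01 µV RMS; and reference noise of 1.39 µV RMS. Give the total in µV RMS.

2.71 µV

Uncorrelated sources add in power (mean-square): V_tot = √(ΣV_i²)
V_tot = √[(1.17×10⁻⁶)² + (2.01×10⁻⁶)² + (1.39×10⁻⁶)²] = 2.71×10⁻⁶ V = 2.71 µV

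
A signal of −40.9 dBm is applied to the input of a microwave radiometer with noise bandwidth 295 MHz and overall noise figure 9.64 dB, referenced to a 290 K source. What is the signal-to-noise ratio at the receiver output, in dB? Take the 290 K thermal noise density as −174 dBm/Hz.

38.8 dB

Noise floor: N = −174 + 10 log₁₀(B) + NF
10 log₁₀(2.95×10⁸) = 84.7 dB
N = −174 + 84.7 + 9.64 = −79.66 dBm
SNR = P_sig − N = −40.9 − (−79.66) = 38.76 dB → 38.8 dB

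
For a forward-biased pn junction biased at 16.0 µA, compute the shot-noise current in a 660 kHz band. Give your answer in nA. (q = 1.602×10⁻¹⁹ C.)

I_n = √(2qI·B)
2qI·B = 2 × 1.602×10⁻¹⁹ × 1.60×10⁻⁵ × 6.60×10⁵ = 3.38×10⁻¹⁸ A²
I_n = √(3.38×10⁻¹⁸) = 1.84×10⁻⁹ A = 1.84 nA

1.84 nA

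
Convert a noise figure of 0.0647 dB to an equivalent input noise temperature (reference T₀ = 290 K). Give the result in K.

4.35 K

F = 10^(0.0647/10) = 1.01501
T_e = (F − 1)·T₀ = (1.01501 − 1) × 290 = 4.35 K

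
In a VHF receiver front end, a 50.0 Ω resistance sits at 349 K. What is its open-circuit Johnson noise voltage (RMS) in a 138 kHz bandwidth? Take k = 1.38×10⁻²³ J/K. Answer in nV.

V_n = √(4kTRB)
4kTRB = 4 × 1.38×10⁻²³ × 349 × 5.00×10¹ × 1.38×10⁵ = 1.33×10⁻¹³ V²
V_n = √(1.33×10⁻¹³) = 3.65×10⁻⁷ V = 365 nV

365 nV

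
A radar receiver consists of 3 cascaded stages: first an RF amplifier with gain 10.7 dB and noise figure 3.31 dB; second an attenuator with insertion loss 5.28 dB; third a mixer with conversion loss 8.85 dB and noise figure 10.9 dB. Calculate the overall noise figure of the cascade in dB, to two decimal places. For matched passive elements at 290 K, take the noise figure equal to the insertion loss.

7.47 dB

Convert to linear (a loss of L dB is a gain of −L dB): F_i = 10^(NF_i/10), G_i = 10^(G_i,dB/10)
  Stage 1: F_1 = 10^(3.31/10) = 2.143, G_1 = 10^(10.7/10) = 11.75
  Stage 2: F_2 = 10^(5.28/10) = 3.373, G_2 = 10^(−5.28/10) = 0.2965
  Stage 3: F_3 = 10^(10.9/10) = 12.30, G_3 = 10^(−8.85/10) = 0.1303
Friis cascade:
  F = 2.143 + (3.373 − 1)/11.75 + (12.30 − 1)/3.483 = 5.590
NF = 10 log₁₀(5.590) = 7.47 dB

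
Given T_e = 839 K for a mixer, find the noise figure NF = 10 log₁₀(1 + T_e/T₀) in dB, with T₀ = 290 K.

5.90 dB

F = 1 + T_e/T₀ = 1 + 839/290 = 3.8931
NF = 10 log₁₀(3.8931) = 5.90 dB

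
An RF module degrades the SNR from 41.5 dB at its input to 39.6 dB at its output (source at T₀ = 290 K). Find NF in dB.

1.9 dB

NF (dB) = SNR_in(dB) − SNR_out(dB) when the source is at T₀
NF = 41.5 − 39.6 = 1.9 dB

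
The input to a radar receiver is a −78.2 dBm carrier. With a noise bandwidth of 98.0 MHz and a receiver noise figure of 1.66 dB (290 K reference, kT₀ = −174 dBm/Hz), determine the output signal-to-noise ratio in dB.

Noise floor: N = −174 + 10 log₁₀(B) + NF
10 log₁₀(9.80×10⁷) = 79.91 dB
N = −174 + 79.91 + 1.66 = −92.43 dBm
SNR = P_sig − N = −78.2 − (−92.43) = 14.23 dB → 14.2 dB

14.2 dB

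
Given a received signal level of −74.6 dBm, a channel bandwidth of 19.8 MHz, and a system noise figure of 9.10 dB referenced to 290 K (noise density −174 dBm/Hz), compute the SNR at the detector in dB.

17.3 dB

Noise floor: N = −174 + 10 log₁₀(B) + NF
10 log₁₀(1.98×10⁷) = 72.97 dB
N = −174 + 72.97 + 9.10 = −91.93 dBm
SNR = P_sig − N = −74.6 − (−91.93) = 17.33 dB → 17.3 dB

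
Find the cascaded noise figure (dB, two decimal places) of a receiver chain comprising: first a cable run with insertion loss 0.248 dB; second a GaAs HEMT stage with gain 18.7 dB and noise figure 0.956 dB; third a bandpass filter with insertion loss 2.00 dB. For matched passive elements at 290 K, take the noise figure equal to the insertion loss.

Convert to linear (a loss of L dB is a gain of −L dB): F_i = 10^(NF_i/10), G_i = 10^(G_i,dB/10)
  Stage 1: F_1 = 10^(0.248/10) = 1.059, G_1 = 10^(−0.248/10) = 0.9445
  Stage 2: F_2 = 10^(0.956/10) = 1.246, G_2 = 10^(18.7/10) = 74.13
  Stage 3: F_3 = 10^(2.00/10) = 1.585, G_3 = 10^(−2.00/10) = 0.6310
Friis cascade:
  F = 1.059 + (1.246 − 1)/0.9445 + (1.585 − 1)/70.02 = 1.328
NF = 10 log₁₀(1.328) = 1.23 dB

1.23 dB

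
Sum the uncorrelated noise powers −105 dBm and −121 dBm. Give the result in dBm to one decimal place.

−104.9 dBm

Convert to linear, add, convert back:
P₁ = 3.16×10⁻¹⁴ W, P₂ = 7.94×10⁻¹⁶ W
P_tot = 3.24×10⁻¹⁴ W → 10 log₁₀(P_tot / 10⁻³) = −104.9 dBm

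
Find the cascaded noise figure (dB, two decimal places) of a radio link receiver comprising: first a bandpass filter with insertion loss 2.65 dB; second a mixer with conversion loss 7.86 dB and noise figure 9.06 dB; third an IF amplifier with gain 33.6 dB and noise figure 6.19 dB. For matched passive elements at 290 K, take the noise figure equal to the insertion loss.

17.02 dB

Convert to linear (a loss of L dB is a gain of −L dB): F_i = 10^(NF_i/10), G_i = 10^(G_i,dB/10)
  Stage 1: F_1 = 10^(2.65/10) = 1.841, G_1 = 10^(−2.65/10) = 0.5433
  Stage 2: F_2 = 10^(9.06/10) = 8.054, G_2 = 10^(−7.86/10) = 0.1637
  Stage 3: F_3 = 10^(6.19/10) = 4.159, G_3 = 10^(33.6/10) = 2291
Friis cascade:
  F = 1.841 + (8.054 − 1)/0.5433 + (4.159 − 1)/0.08892 = 50.35
NF = 10 log₁₀(50.35) = 17.02 dB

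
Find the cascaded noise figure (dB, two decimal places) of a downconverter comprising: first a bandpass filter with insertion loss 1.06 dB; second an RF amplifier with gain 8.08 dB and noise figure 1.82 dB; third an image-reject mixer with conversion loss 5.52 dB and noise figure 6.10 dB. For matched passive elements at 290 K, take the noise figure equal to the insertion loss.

4.07 dB

Convert to linear (a loss of L dB is a gain of −L dB): F_i = 10^(NF_i/10), G_i = 10^(G_i,dB/10)
  Stage 1: F_1 = 10^(1.06/10) = 1.276, G_1 = 10^(−1.06/10) = 0.7834
  Stage 2: F_2 = 10^(1.82/10) = 1.521, G_2 = 10^(8.08/10) = 6.427
  Stage 3: F_3 = 10^(6.10/10) = 4.074, G_3 = 10^(−5.52/10) = 0.2805
Friis cascade:
  F = 1.276 + (1.521 − 1)/0.7834 + (4.074 − 1)/5.035 = 2.551
NF = 10 log₁₀(2.551) = 4.07 dB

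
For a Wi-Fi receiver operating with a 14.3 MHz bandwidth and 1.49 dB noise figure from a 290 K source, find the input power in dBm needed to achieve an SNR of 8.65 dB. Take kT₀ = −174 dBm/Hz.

−92.3 dBm

Sensitivity = −174 + 10 log₁₀(B) + NF + SNR_min
= −174 + 71.55 + 1.49 + 8.65
= −92.31 dBm → −92.3 dBm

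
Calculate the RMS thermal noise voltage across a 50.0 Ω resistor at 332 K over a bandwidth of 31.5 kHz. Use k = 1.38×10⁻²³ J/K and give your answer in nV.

V_n = √(4kTRB)
4kTRB = 4 × 1.38×10⁻²³ × 332 × 5.00×10¹ × 3.15×10⁴ = 2.89×10⁻¹⁴ V²
V_n = √(2.89×10⁻¹⁴) = 1.70×10⁻⁷ V = 170 nV

170 nV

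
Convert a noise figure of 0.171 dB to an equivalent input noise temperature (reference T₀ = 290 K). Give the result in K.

11.6 K

F = 10^(0.171/10) = 1.04016
T_e = (F − 1)·T₀ = (1.04016 − 1) × 290 = 11.6 K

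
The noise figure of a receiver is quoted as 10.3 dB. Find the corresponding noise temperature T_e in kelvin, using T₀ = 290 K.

F = 10^(10.3/10) = 10.7152
T_e = (F − 1)·T₀ = (10.7152 − 1) × 290 = 2817 K

2817 K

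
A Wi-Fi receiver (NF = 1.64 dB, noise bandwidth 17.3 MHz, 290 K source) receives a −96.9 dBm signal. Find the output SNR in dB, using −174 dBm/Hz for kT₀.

Noise floor: N = −174 + 10 log₁₀(B) + NF
10 log₁₀(1.73×10⁷) = 72.38 dB
N = −174 + 72.38 + 1.64 = −99.98 dBm
SNR = P_sig − N = −96.9 − (−99.98) = 3.08 dB → 3.1 dB

3.1 dB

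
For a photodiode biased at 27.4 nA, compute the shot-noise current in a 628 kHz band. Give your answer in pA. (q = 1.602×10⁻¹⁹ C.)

I_n = √(2qI·B)
2qI·B = 2 × 1.602×10⁻¹⁹ × 2.74×10⁻⁸ × 6.28×10⁵ = 5.51×10⁻²¹ A²
I_n = √(5.51×10⁻²¹) = 7.43×10⁻¹¹ A = 74.3 pA

74.3 pA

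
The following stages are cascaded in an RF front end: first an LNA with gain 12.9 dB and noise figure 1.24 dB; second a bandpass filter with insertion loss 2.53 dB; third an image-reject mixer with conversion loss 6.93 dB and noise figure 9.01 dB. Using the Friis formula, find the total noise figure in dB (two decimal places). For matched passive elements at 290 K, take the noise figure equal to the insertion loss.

3.03 dB

Convert to linear (a loss of L dB is a gain of −L dB): F_i = 10^(NF_i/10), G_i = 10^(G_i,dB/10)
  Stage 1: F_1 = 10^(1.24/10) = 1.330, G_1 = 10^(12.9/10) = 19.50
  Stage 2: F_2 = 10^(2.53/10) = 1.791, G_2 = 10^(−2.53/10) = 0.5585
  Stage 3: F_3 = 10^(9.01/10) = 7.962, G_3 = 10^(−6.93/10) = 0.2028
Friis cascade:
  F = 1.330 + (1.791 − 1)/19.50 + (7.962 − 1)/10.89 = 2.010
NF = 10 log₁₀(2.010) = 3.03 dB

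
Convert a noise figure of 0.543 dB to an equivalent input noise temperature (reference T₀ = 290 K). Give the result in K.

F = 10^(0.543/10) = 1.13318
T_e = (F − 1)·T₀ = (1.13318 − 1) × 290 = 38.6 K

38.6 K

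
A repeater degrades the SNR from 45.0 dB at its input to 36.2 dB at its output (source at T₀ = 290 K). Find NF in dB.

NF (dB) = SNR_in(dB) − SNR_out(dB) when the source is at T₀
NF = 45.0 − 36.2 = 8.8 dB

8.8 dB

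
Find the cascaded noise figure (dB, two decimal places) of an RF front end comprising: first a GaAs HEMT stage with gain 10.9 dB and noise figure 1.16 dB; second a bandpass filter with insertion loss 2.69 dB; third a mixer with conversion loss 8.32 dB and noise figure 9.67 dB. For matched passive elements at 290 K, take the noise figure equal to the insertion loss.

Convert to linear (a loss of L dB is a gain of −L dB): F_i = 10^(NF_i/10), G_i = 10^(G_i,dB/10)
  Stage 1: F_1 = 10^(1.16/10) = 1.306, G_1 = 10^(10.9/10) = 12.30
  Stage 2: F_2 = 10^(2.69/10) = 1.858, G_2 = 10^(−2.69/10) = 0.5383
  Stage 3: F_3 = 10^(9.67/10) = 9.268, G_3 = 10^(−8.32/10) = 0.1472
Friis cascade:
  F = 1.306 + (1.858 − 1)/12.30 + (9.268 − 1)/6.622 = 2.624
NF = 10 log₁₀(2.624) = 4.19 dB

4.19 dB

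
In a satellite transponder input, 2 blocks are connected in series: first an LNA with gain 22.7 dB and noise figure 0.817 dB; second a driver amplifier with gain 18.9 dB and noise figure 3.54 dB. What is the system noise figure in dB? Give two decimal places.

0.84 dB

Convert to linear (a loss of L dB is a gain of −L dB): F_i = 10^(NF_i/10), G_i = 10^(G_i,dB/10)
  Stage 1: F_1 = 10^(0.817/10) = 1.207, G_1 = 10^(22.7/10) = 186.2
  Stage 2: F_2 = 10^(3.54/10) = 2.259, G_2 = 10^(18.9/10) = 77.62
Friis cascade:
  F = 1.207 + (2.259 − 1)/186.2 = 1.214
NF = 10 log₁₀(1.214) = 0.84 dB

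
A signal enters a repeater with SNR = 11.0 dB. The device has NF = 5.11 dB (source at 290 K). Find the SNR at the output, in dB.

5.89 dB

By definition F = SNR_in/SNR_out, so in dB: SNR_out = SNR_in − NF
SNR_out = 11.0 − 5.11 = 5.89 dB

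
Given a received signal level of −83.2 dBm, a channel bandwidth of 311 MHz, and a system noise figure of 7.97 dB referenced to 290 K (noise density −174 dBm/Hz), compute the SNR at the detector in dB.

−2.1 dB

Noise floor: N = −174 + 10 log₁₀(B) + NF
10 log₁₀(3.11×10⁸) = 84.93 dB
N = −174 + 84.93 + 7.97 = −81.10 dBm
SNR = P_sig − N = −83.2 − (−81.10) = −2.10 dB → −2.1 dB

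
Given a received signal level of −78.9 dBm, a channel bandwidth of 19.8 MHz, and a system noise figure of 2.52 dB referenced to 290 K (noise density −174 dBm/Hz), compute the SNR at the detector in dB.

Noise floor: N = −174 + 10 log₁₀(B) + NF
10 log₁₀(1.98×10⁷) = 72.97 dB
N = −174 + 72.97 + 2.52 = −98.51 dBm
SNR = P_sig − N = −78.9 − (−98.51) = 19.61 dB → 19.6 dB

19.6 dB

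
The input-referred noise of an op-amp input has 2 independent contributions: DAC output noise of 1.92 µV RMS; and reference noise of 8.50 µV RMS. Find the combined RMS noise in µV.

8.71 µV

Uncorrelated sources add in power (mean-square): V_tot = √(ΣV_i²)
V_tot = √[(1.92×10⁻⁶)² + (8.50×10⁻⁶)²] = 8.71×10⁻⁶ V = 8.71 µV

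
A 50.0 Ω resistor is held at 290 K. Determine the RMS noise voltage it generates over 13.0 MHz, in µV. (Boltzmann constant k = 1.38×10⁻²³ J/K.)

3.23 µV

V_n = √(4kTRB)
4kTRB = 4 × 1.38×10⁻²³ × 290 × 5.00×10¹ × 1.30×10⁷ = 1.04×10⁻¹¹ V²
V_n = √(1.04×10⁻¹¹) = 3.23×10⁻⁶ V = 3.23 µV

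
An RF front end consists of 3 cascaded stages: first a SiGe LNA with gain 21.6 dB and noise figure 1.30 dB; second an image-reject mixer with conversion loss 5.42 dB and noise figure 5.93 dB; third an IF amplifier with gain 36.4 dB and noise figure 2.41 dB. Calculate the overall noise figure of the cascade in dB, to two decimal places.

Convert to linear (a loss of L dB is a gain of −L dB): F_i = 10^(NF_i/10), G_i = 10^(G_i,dB/10)
  Stage 1: F_1 = 10^(1.30/10) = 1.349, G_1 = 10^(21.6/10) = 144.5
  Stage 2: F_2 = 10^(5.93/10) = 3.917, G_2 = 10^(−5.42/10) = 0.2871
  Stage 3: F_3 = 10^(2.41/10) = 1.742, G_3 = 10^(36.4/10) = 4365
Friis cascade:
  F = 1.349 + (3.917 − 1)/144.5 + (1.742 − 1)/41.50 = 1.387
NF = 10 log₁₀(1.387) = 1.42 dB

1.42 dB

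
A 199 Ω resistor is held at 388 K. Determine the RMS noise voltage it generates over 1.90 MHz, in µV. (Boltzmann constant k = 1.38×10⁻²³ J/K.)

V_n = √(4kTRB)
4kTRB = 4 × 1.38×10⁻²³ × 388 × 1.99×10² × 1.90×10⁶ = 8.10×10⁻¹² V²
V_n = √(8.10×10⁻¹²) = 2.85×10⁻⁶ V = 2.85 µV

2.85 µV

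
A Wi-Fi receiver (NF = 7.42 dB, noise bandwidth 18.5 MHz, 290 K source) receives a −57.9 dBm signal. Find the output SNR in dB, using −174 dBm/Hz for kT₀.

Noise floor: N = −174 + 10 log₁₀(B) + NF
10 log₁₀(1.85×10⁷) = 72.67 dB
N = −174 + 72.67 + 7.42 = −93.91 dBm
SNR = P_sig − N = −57.9 − (−93.91) = 36.01 dB → 36.0 dB

36.0 dB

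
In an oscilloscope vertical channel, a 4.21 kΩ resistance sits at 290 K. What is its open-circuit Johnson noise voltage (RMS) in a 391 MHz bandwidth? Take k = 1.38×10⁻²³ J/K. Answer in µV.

162 µV

V_n = √(4kTRB)
4kTRB = 4 × 1.38×10⁻²³ × 290 × 4.21×10³ × 3.91×10⁸ = 2.64×10⁻⁸ V²
V_n = √(2.64×10⁻⁸) = 1.62×10⁻⁴ V = 162 µV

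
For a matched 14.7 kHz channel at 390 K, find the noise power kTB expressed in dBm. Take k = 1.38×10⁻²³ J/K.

P_n = kTB = 1.38×10⁻²³ × 390 × 1.47×10⁴ = 7.91×10⁻¹⁷ W
In dBm: 10 log₁₀(7.91×10⁻¹⁷ / 10⁻³) = −131.0 dBm

−131.0 dBm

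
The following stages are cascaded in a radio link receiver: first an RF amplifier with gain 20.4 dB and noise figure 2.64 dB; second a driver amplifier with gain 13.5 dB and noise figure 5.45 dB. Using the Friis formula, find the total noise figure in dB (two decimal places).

Convert to linear (a loss of L dB is a gain of −L dB): F_i = 10^(NF_i/10), G_i = 10^(G_i,dB/10)
  Stage 1: F_1 = 10^(2.64/10) = 1.837, G_1 = 10^(20.4/10) = 109.6
  Stage 2: F_2 = 10^(5.45/10) = 3.508, G_2 = 10^(13.5/10) = 22.39
Friis cascade:
  F = 1.837 + (3.508 − 1)/109.6 = 1.859
NF = 10 log₁₀(1.859) = 2.69 dB

2.69 dB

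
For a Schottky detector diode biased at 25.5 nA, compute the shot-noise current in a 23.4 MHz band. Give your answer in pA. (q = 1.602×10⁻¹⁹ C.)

437 pA

I_n = √(2qI·B)
2qI·B = 2 × 1.602×10⁻¹⁹ × 2.55×10⁻⁸ × 2.34×10⁷ = 1.91×10⁻¹⁹ A²
I_n = √(1.91×10⁻¹⁹) = 4.37×10⁻¹⁰ A = 437 pA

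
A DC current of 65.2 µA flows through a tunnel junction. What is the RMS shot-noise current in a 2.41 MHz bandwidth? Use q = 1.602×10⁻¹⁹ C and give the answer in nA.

I_n = √(2qI·B)
2qI·B = 2 × 1.602×10⁻¹⁹ × 6.52×10⁻⁵ × 2.41×10⁶ = 5.03×10⁻¹⁷ A²
I_n = √(5.03×10⁻¹⁷) = 7.10×10⁻⁹ A = 7.10 nA

7.10 nA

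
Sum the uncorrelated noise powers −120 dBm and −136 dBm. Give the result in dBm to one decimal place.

Convert to linear, add, convert back:
P₁ = 1.00×10⁻¹⁵ W, P₂ = 2.51×10⁻¹⁷ W
P_tot = 1.03×10⁻¹⁵ W → 10 log₁₀(P_tot / 10⁻³) = −119.9 dBm

−119.9 dBm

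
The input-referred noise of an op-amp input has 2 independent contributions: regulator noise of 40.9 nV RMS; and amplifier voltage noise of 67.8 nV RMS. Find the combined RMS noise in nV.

Uncorrelated sources add in power (mean-square): V_tot = √(ΣV_i²)
V_tot = √[(4.09×10⁻⁸)² + (6.78×10⁻⁸)²] = 7.92×10⁻⁸ V = 79.2 nV

79.2 nV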